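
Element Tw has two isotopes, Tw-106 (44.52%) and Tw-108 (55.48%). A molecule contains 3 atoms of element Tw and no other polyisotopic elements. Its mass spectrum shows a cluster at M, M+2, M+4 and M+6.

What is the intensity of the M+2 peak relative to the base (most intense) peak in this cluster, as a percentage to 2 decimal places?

Term probabilities: M 0.0882, M+2 0.3299, M+4 0.4111, M+6 0.1708. Base peak = M+4.
P(M+4) = C(3,2) × 0.4452^1 × 0.5548^2 = 3 × 0.4452 × 0.30780304 = 0.411102 (base)
P(M+2) = C(3,1) × 0.4452^2 × 0.5548^1 = 3 × 0.19820304 × 0.5548 = 0.329889
Relative intensity = 0.329889 / 0.411102 × 100 = 80.25

80.25%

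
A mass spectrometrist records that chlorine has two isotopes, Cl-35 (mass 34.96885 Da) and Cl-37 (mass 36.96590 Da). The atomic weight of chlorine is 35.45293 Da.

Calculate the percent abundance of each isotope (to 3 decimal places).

Cl-35: 75.760%, Cl-37: 24.240%

With x = fraction of Cl-35 (so Cl-37 is 1 − x):
34.96885·x + 36.96590·(1 − x) = 35.45293
(34.96885 − 36.96590)·x = 35.45293 − 36.96590
x = -1.51297 / -1.99705 = 0.75760 → 75.760% Cl-35, 24.240% Cl-37.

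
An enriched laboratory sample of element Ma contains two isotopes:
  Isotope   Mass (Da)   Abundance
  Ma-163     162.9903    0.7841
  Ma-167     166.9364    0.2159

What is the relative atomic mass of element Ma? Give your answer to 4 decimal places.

163.8423 Da

Average mass = Σ (abundance × isotope mass) = 0.7841 × 162.9903 + 0.2159 × 166.9364
= 127.80069 + 36.04157 = 163.84226 Da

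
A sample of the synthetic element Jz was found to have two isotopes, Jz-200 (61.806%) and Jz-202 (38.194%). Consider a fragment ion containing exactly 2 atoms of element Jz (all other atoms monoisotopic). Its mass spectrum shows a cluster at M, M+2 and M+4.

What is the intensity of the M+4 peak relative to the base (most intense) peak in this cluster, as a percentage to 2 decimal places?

30.90%

(0.61806 + 0.38194)^2 gives M 0.3820, M+2 0.4721, M+4 0.1459; the largest is M+2.
P(M+2) = C(2,1) × 0.61806^1 × 0.38194^1 = 2 × 0.61806 × 0.38194 = 0.472124 (base)
P(M+4) = C(2,2) × 0.61806^0 × 0.38194^2 = 1 × 1.0000 × 0.14587816 = 0.145878
Relative intensity = 0.145878 / 0.472124 × 100 = 30.90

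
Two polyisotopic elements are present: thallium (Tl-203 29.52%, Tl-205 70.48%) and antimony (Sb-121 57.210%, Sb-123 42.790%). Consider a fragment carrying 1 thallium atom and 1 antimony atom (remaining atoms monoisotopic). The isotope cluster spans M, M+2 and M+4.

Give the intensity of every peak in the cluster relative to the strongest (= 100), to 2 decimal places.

31.89 : 100.00 : 56.95

Thallium pattern (n=1): 0.2952 : 0.7048
Antimony pattern (n=1): 0.5721 : 0.4279
Convolve the two distributions (both contribute in 2-u steps):
  M: 0.2952×0.5721 = 0.168884
  M+2: 0.2952×0.4279 + 0.7048×0.5721 = 0.529532
  M+4: 0.7048×0.4279 = 0.301584
Scale to base peak (0.529532) = 100: 31.89 : 100.00 : 56.95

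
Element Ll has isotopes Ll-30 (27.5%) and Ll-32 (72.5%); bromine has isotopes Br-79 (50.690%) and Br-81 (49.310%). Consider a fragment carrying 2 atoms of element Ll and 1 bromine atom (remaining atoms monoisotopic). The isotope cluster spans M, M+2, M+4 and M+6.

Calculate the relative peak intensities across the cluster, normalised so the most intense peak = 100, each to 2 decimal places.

8.28 : 51.70 : 100.00 : 55.97

Element Ll pattern (n=2): 0.075625 : 0.39875 : 0.525625
Bromine pattern (n=1): 0.5069 : 0.4931
Convolve the two distributions (both contribute in 2-u steps):
  M: 0.075625×0.5069 = 0.038334
  M+2: 0.075625×0.4931 + 0.39875×0.5069 = 0.239417
  M+4: 0.39875×0.4931 + 0.525625×0.5069 = 0.463063
  M+6: 0.525625×0.4931 = 0.259186
Scale to base peak (0.463063) = 100: 8.28 : 51.70 : 100.00 : 55.97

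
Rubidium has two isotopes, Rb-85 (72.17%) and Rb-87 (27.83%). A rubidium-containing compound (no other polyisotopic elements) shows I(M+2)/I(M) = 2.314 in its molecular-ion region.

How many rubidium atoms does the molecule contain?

6

For n independent Rb atoms, I(M+2)/I(M) = n · (abundance Rb-87) / (abundance Rb-85) = n · 0.2783/0.7217.
n = 2.314 × 0.7217/0.2783 = 6.00 ≈ 6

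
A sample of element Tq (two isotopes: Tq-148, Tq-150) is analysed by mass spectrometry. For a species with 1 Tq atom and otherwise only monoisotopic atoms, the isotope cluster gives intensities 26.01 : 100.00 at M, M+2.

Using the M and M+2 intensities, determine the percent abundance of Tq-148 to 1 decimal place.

20.6%

If p is the fraction of Tq that is Tq-148, then I(M+2)/I(M) = [C(1,1)·p^0·(1−p)] / p^1 = 1·(1−p)/p = 100.00/26.01 = 3.8447
(1−p)/p = 3.8447/1 = 3.8447  ⇒  p = 1/(1 + 3.8447) = 0.2064
Tq-148: 20.6%, Tq-150: 79.4%.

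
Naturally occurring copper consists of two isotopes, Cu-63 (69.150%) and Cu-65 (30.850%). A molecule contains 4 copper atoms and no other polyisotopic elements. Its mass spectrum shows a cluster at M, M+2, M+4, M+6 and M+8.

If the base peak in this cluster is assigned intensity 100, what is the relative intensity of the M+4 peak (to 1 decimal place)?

(0.69150 + 0.30850)^4 gives M 0.2286, M+2 0.4080, M+4 0.2731, M+6 0.0812, M+8 0.0091; the largest is M+2.
P(M+2) = C(4,1) × 0.69150^3 × 0.30850^1 = 4 × 0.33065611 × 0.3085 = 0.408030 (base)
P(M+4) = C(4,2) × 0.69150^2 × 0.30850^2 = 6 × 0.47817225 × 0.09517225 = 0.273052
Relative intensity = 0.273052 / 0.408030 × 100 = 66.9

66.9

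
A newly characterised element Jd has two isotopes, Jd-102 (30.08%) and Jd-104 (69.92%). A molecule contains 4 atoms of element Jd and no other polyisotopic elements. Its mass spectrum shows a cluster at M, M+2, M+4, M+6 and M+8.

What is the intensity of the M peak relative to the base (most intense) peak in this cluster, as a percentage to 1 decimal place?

2.0%

Binomial terms of (0.3008 + 0.6992)^4: M 0.0082, M+2 0.0761, M+4 0.2654, M+6 0.4113, M+8 0.2390 → M+6 is the base peak.
P(M+6) = C(4,3) × 0.3008^1 × 0.6992^3 = 4 × 0.3008 × 0.34182534 = 0.411284 (base)
P(M) = C(4,0) × 0.3008^4 × 0.6992^0 = 1 × 0.00818675 × 1.0000 = 0.008187
Relative intensity = 0.008187 / 0.411284 × 100 = 2.0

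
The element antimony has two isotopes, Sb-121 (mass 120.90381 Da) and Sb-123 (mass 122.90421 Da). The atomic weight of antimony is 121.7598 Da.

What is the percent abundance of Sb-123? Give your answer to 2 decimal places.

Writing the weighted mean with unknown fraction x of Sb-121:
120.90381·x + 122.90421·(1 − x) = 121.7598
(120.90381 − 122.90421)·x = 121.7598 − 122.90421
x = -1.14441 / -2.00040 = 0.57209 → 57.21% Sb-121, 42.79% Sb-123.

42.79%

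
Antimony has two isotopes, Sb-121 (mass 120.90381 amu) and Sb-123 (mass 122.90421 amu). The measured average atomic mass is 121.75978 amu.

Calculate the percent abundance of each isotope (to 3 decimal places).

Sb-121: 57.210%, Sb-123: 42.790%

Let x be the fractional abundance of Sb-121; then Sb-123 has abundance 1 − x.
120.90381·x + 122.90421·(1 − x) = 121.75978
(120.90381 − 122.90421)·x = 121.75978 − 122.90421
x = -1.14443 / -2.00040 = 0.57210 → 57.210% Sb-121, 42.790% Sb-123.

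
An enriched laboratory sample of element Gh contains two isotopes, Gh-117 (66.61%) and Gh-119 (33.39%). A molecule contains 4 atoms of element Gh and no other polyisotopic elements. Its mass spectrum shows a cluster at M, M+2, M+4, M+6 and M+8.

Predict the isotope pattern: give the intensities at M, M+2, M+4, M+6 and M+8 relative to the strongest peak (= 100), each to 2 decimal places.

49.87 : 100.00 : 75.19 : 25.13 : 3.15

Expanding (0.6661 + 0.3339)^4:
P(M) = 0.6661^4 = 0.196860
P(M+2) = 4 × 0.6661^3 × 0.3339^1 = 0.394725
P(M+4) = 6 × 0.6661^2 × 0.3339^2 = 0.296799
P(M+6) = 4 × 0.6661^1 × 0.3339^3 = 0.099186
P(M+8) = 0.3339^4 = 0.012430
The M+2 peak is largest (0.394725); scaling to 100 gives 49.87 : 100.00 : 75.19 : 25.13 : 3.15.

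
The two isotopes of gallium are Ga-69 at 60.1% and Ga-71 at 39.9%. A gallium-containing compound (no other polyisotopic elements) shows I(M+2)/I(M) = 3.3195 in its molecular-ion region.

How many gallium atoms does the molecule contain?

5

With n Ga atoms, P(M+2)/P(M) = C(n,1)·p^(n−1)q / p^n = n·q/p = n · 0.399/0.601.
n = 3.3195 × 0.601/0.399 = 5.00 ≈ 5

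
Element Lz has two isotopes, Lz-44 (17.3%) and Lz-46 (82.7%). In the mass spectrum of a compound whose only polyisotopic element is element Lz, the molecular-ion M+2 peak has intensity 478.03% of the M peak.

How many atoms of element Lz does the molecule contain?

With n Lz atoms, P(M+2)/P(M) = C(n,1)·p^(n−1)q / p^n = n·q/p = n · 0.827/0.173.
n = 4.7803 × 0.173/0.827 = 1.00 ≈ 1

1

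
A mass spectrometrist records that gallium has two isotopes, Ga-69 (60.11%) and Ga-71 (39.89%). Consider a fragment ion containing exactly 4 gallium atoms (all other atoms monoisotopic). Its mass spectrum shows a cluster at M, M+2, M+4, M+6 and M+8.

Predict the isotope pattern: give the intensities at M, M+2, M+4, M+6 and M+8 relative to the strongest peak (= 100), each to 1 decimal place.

37.7 : 100.0 : 99.5 : 44.0 : 7.3

The 4 Ga atoms are independent, so intensities follow the terms of (0.6011 + 0.3989)^4.
P(M) = 0.6011^4 = 0.130553
P(M+2) = 4 × 0.6011^3 × 0.3989^1 = 0.346549
P(M+4) = 6 × 0.6011^2 × 0.3989^2 = 0.344963
P(M+6) = 4 × 0.6011^1 × 0.3989^3 = 0.152616
P(M+8) = 0.3989^4 = 0.025320
The M+2 peak is largest (0.346549); scaling to 100 gives 37.7 : 100.0 : 99.5 : 44.0 : 7.3.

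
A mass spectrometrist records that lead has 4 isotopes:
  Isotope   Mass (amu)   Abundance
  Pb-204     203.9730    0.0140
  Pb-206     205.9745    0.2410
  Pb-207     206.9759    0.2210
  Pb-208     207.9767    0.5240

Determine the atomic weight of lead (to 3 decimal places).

207.217 amu

The abundance-weighted mean is 0.0140 × 203.9730 + 0.2410 × 205.9745 + 0.2210 × 206.9759 + 0.5240 × 207.9767
= 2.85562 + 49.63985 + 45.74167 + 108.97979 = 207.21693 amu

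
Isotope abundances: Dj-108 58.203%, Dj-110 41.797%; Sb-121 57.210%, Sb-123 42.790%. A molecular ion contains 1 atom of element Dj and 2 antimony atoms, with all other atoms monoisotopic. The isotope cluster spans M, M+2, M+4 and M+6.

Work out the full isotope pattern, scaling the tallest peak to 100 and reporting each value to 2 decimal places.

45.17 : 100.00 : 73.79 : 18.15

Element Dj pattern (n=1): 0.58203 : 0.41797
Antimony pattern (n=2): 0.32729841 : 0.48960318 : 0.18309841
Convolve the two distributions (both contribute in 2-u steps):
  M: 0.58203×0.32729841 = 0.190497
  M+2: 0.58203×0.48960318 + 0.41797×0.32729841 = 0.421765
  M+4: 0.58203×0.18309841 + 0.41797×0.48960318 = 0.311208
  M+6: 0.41797×0.18309841 = 0.076530
Scale to base peak (0.421765) = 100: 45.17 : 100.00 : 73.79 : 18.15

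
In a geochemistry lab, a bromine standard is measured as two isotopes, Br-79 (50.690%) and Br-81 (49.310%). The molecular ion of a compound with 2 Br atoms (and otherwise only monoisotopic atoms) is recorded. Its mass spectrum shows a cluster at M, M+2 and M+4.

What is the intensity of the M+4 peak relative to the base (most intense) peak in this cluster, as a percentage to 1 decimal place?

Term probabilities: M 0.2569, M+2 0.4999, M+4 0.2431. Base peak = M+2.
P(M+2) = C(2,1) × 0.50690^1 × 0.49310^1 = 2 × 0.5069 × 0.4931 = 0.499905 (base)
P(M+4) = C(2,2) × 0.50690^0 × 0.49310^2 = 1 × 1.0000 × 0.24314761 = 0.243148
Relative intensity = 0.243148 / 0.499905 × 100 = 48.6

48.6%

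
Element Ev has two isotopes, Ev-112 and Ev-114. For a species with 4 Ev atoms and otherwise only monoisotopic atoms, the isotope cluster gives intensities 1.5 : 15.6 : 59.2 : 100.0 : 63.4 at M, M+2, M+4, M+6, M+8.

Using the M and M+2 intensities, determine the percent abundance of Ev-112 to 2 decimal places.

27.78%

If p is the fraction of Ev that is Ev-112, then I(M+2)/I(M) = [C(4,1)·p^3·(1−p)] / p^4 = 4·(1−p)/p = 15.6/1.5 = 10.4000
(1−p)/p = 10.4000/4 = 2.6000  ⇒  p = 1/(1 + 2.6000) = 0.2778
Ev-112: 27.78%, Ev-114: 72.22%.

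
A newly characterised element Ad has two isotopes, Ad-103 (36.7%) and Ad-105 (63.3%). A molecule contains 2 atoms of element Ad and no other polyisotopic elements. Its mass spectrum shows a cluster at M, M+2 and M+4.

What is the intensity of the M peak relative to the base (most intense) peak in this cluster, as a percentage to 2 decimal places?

28.99%

Term probabilities: M 0.1347, M+2 0.4646, M+4 0.4007. Base peak = M+2.
P(M+2) = C(2,1) × 0.367^1 × 0.633^1 = 2 × 0.3670 × 0.6330 = 0.464622 (base)
P(M) = C(2,0) × 0.367^2 × 0.633^0 = 1 × 0.134689 × 1.0000 = 0.134689
Relative intensity = 0.134689 / 0.464622 × 100 = 28.99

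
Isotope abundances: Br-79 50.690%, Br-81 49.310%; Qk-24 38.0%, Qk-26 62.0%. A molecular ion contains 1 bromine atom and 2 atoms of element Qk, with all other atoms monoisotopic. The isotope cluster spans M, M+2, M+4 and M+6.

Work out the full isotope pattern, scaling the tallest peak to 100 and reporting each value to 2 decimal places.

Bromine pattern (n=1): 0.5069 : 0.4931
Element Qk pattern (n=2): 0.1444 : 0.4712 : 0.3844
Convolve the two distributions (both contribute in 2-u steps):
  M: 0.5069×0.1444 = 0.073196
  M+2: 0.5069×0.4712 + 0.4931×0.1444 = 0.310055
  M+4: 0.5069×0.3844 + 0.4931×0.4712 = 0.427201
  M+6: 0.4931×0.3844 = 0.189548
Scale to base peak (0.427201) = 100: 17.13 : 72.58 : 100.00 : 44.37

17.13 : 72.58 : 100.00 : 44.37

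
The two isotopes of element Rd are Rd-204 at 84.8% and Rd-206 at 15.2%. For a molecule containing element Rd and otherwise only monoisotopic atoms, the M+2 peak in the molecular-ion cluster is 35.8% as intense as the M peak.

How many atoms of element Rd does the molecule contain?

With n Rd atoms, P(M+2)/P(M) = C(n,1)·p^(n−1)q / p^n = n·q/p = n · 0.152/0.848.
n = 0.358 × 0.848/0.152 = 2.00 ≈ 2

2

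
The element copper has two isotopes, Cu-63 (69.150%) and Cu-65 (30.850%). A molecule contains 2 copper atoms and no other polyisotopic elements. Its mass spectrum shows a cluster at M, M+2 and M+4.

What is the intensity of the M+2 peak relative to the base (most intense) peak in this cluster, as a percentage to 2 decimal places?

Binomial terms of (0.69150 + 0.30850)^2: M 0.4782, M+2 0.4267, M+4 0.0952 → M is the base peak.
P(M) = C(2,0) × 0.69150^2 × 0.30850^0 = 1 × 0.47817225 × 1.0000 = 0.478172 (base)
P(M+2) = C(2,1) × 0.69150^1 × 0.30850^1 = 2 × 0.6915 × 0.3085 = 0.426656
Relative intensity = 0.426656 / 0.478172 × 100 = 89.23

89.23%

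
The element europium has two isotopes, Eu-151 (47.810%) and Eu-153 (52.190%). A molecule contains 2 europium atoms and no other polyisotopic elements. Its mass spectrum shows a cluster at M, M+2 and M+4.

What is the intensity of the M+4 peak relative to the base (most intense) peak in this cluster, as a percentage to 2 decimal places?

54.58%

Binomial terms of (0.47810 + 0.52190)^2: M 0.2286, M+2 0.4990, M+4 0.2724 → M+2 is the base peak.
P(M+2) = C(2,1) × 0.47810^1 × 0.52190^1 = 2 × 0.4781 × 0.5219 = 0.499041 (base)
P(M+4) = C(2,2) × 0.47810^0 × 0.52190^2 = 1 × 1.0000 × 0.27237961 = 0.272380
Relative intensity = 0.272380 / 0.499041 × 100 = 54.58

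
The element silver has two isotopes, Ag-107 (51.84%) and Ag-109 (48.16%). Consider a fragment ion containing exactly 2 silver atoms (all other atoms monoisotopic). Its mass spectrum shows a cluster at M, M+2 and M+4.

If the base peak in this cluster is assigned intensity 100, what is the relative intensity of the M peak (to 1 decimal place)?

(0.5184 + 0.4816)^2 gives M 0.2687, M+2 0.4993, M+4 0.2319; the largest is M+2.
P(M+2) = C(2,1) × 0.5184^1 × 0.4816^1 = 2 × 0.5184 × 0.4816 = 0.499323 (base)
P(M) = C(2,0) × 0.5184^2 × 0.4816^0 = 1 × 0.26873856 × 1.0000 = 0.268739
Relative intensity = 0.268739 / 0.499323 × 100 = 53.8

53.8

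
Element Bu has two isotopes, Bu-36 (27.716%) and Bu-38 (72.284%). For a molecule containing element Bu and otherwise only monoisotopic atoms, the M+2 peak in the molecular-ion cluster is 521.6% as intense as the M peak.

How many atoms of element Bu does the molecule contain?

2

The M+2/M ratio from n Bu atoms is n · q/p = n · 0.72284/0.27716.
n = 5.216 × 0.27716/0.72284 = 2.00 ≈ 2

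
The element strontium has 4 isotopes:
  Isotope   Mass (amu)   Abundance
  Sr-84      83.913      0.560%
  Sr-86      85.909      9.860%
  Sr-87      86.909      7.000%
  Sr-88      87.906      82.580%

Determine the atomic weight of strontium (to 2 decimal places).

The abundance-weighted mean is 0.00560 × 83.913 + 0.09860 × 85.909 + 0.07000 × 86.909 + 0.82580 × 87.906
= 0.4699 + 8.4706 + 6.0836 + 72.5928 = 87.6169 amu

87.62 amu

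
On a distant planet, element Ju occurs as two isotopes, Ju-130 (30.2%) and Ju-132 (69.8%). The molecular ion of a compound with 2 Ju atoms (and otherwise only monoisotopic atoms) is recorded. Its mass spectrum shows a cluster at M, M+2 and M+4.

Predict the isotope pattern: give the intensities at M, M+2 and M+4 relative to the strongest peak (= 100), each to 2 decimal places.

18.72 : 86.53 : 100.00

The 2 Ju atoms are independent, so intensities follow the terms of (0.302 + 0.698)^2.
P(M) = 0.302^2 = 0.091204
P(M+2) = 2 × 0.302^1 × 0.698^1 = 0.421592
P(M+4) = 0.698^2 = 0.487204
The M+4 peak is largest (0.487204); scaling to 100 gives 18.72 : 86.53 : 100.00.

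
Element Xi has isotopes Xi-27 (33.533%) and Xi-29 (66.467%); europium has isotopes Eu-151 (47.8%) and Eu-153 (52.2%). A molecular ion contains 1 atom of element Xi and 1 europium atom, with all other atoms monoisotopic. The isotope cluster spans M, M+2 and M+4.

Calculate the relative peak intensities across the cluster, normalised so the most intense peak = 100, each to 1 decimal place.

32.5 : 100.0 : 70.4

Element Xi pattern (n=1): 0.33533 : 0.66467
Europium pattern (n=1): 0.4780 : 0.5220
Convolve the two distributions (both contribute in 2-u steps):
  M: 0.33533×0.4780 = 0.160288
  M+2: 0.33533×0.5220 + 0.66467×0.4780 = 0.492755
  M+4: 0.66467×0.5220 = 0.346958
Scale to base peak (0.492755) = 100: 32.5 : 100.0 : 70.4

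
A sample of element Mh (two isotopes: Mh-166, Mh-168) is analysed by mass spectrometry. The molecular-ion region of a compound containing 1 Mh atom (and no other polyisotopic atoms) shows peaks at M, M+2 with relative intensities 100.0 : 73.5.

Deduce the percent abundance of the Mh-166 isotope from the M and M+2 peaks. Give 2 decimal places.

Write p for the Mh-166 fraction. I(M+2)/I(M) = [C(1,1)·p^0·(1−p)] / p^1 = 1·(1−p)/p = 73.5/100.0 = 0.7350
(1−p)/p = 0.7350/1 = 0.7350  ⇒  p = 1/(1 + 0.7350) = 0.5764
Mh-166: 57.64%, Mh-168: 42.36%.

57.64%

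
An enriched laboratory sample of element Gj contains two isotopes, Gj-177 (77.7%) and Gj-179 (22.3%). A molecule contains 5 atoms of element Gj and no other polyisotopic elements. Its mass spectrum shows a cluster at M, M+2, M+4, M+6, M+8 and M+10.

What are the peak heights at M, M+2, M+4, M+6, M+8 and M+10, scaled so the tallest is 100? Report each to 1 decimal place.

Expanding (0.777 + 0.223)^5:
P(M) = 0.777^5 = 0.283208
P(M+2) = 5 × 0.777^4 × 0.223^1 = 0.406405
P(M+4) = 10 × 0.777^3 × 0.223^2 = 0.233277
P(M+6) = 10 × 0.777^2 × 0.223^3 = 0.066951
P(M+8) = 5 × 0.777^1 × 0.223^4 = 0.009608
P(M+10) = 0.223^5 = 0.000551
The M+2 peak is largest (0.406405); scaling to 100 gives 69.7 : 100.0 : 57.4 : 16.5 : 2.4 : 0.1.

69.7 : 100.0 : 57.4 : 16.5 : 2.4 : 0.1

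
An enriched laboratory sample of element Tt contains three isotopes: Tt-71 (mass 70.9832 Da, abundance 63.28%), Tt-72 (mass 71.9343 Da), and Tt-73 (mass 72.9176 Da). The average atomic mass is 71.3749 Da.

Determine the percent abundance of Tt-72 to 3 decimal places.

32.402%

The remaining 36.72% is split between Tt-72 (fraction x) and Tt-73 (fraction 0.3672 − x).
Substituting: 71.9343x + 72.9176(0.3672 − x) = 26.45673104
(71.9343 − 72.9176)x = -0.31861168  ⇒  x = 0.32402, y = 0.04318
Tt-72: 32.402%, Tt-73: 4.318%.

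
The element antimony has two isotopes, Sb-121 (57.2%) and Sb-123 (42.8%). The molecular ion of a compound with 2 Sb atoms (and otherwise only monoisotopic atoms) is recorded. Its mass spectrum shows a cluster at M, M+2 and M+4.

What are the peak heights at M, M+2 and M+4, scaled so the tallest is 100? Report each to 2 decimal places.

Expanding (0.572 + 0.428)^2:
P(M) = 0.572^2 = 0.327184
P(M+2) = 2 × 0.572^1 × 0.428^1 = 0.489632
P(M+4) = 0.428^2 = 0.183184
The M+2 peak is largest (0.489632); scaling to 100 gives 66.82 : 100.00 : 37.41.

66.82 : 100.00 : 37.41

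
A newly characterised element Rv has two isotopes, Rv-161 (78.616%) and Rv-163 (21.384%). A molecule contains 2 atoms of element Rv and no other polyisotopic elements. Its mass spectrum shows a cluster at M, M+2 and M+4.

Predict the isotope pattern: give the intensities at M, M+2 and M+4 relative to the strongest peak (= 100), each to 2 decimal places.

100.00 : 54.40 : 7.40

Each Rv atom is independently Rv-161 (p = 0.78616) or Rv-163 (q = 0.21384); the cluster is the binomial expansion (p + q)^2.
P(M) = 0.78616^2 = 0.618048
P(M+2) = 2 × 0.78616^1 × 0.21384^1 = 0.336225
P(M+4) = 0.21384^2 = 0.045728
The M peak is largest (0.618048); scaling to 100 gives 100.00 : 54.40 : 7.40.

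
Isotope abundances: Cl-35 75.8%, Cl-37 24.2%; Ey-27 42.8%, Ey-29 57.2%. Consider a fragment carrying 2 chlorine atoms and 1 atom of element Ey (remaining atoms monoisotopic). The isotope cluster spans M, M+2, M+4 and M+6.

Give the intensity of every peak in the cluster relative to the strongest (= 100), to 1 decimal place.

50.6 : 100.0 : 48.4 : 6.9

Chlorine pattern (n=2): 0.574564 : 0.366872 : 0.058564
Element Ey pattern (n=1): 0.4280 : 0.5720
Convolve the two distributions (both contribute in 2-u steps):
  M: 0.574564×0.4280 = 0.245913
  M+2: 0.574564×0.5720 + 0.366872×0.4280 = 0.485672
  M+4: 0.366872×0.5720 + 0.058564×0.4280 = 0.234916
  M+6: 0.058564×0.5720 = 0.033499
Scale to base peak (0.485672) = 100: 50.6 : 100.0 : 48.4 : 6.9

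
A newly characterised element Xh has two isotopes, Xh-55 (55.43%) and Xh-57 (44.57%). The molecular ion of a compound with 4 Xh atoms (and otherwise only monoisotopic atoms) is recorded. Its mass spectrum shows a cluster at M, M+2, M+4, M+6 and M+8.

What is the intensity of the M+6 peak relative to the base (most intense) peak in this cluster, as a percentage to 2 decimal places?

Binomial terms of (0.5543 + 0.4457)^4: M 0.0944, M+2 0.3036, M+4 0.3662, M+6 0.1963, M+8 0.0395 → M+4 is the base peak.
P(M+4) = C(4,2) × 0.5543^2 × 0.4457^2 = 6 × 0.30724849 × 0.19864849 = 0.366207 (base)
P(M+6) = C(4,3) × 0.5543^1 × 0.4457^3 = 4 × 0.5543 × 0.08853763 = 0.196306
Relative intensity = 0.196306 / 0.366207 × 100 = 53.61

53.61%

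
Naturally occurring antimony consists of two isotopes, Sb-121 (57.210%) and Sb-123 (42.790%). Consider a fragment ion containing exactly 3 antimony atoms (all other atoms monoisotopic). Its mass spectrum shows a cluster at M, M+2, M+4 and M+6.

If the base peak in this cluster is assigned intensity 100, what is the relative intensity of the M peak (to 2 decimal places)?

44.57

(0.57210 + 0.42790)^3 gives M 0.1872, M+2 0.4202, M+4 0.3143, M+6 0.0783; the largest is M+2.
P(M+2) = C(3,1) × 0.57210^2 × 0.42790^1 = 3 × 0.32729841 × 0.4279 = 0.420153 (base)
P(M) = C(3,0) × 0.57210^3 × 0.42790^0 = 1 × 0.18724742 × 1.0000 = 0.187247
Relative intensity = 0.187247 / 0.420153 × 100 = 44.57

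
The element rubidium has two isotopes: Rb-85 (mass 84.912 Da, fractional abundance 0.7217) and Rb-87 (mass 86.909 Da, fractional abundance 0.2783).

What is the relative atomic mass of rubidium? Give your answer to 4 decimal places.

85.4678 Da

Average mass = Σ (abundance × isotope mass) = 0.7217 × 84.912 + 0.2783 × 86.909
= 61.28099 + 24.18677 = 85.46776 Da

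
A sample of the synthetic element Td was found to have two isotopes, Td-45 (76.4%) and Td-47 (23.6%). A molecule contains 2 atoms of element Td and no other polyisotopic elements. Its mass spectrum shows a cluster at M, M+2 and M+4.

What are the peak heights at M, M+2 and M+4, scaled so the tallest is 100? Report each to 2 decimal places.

100.00 : 61.78 : 9.54

Each Td atom is independently Td-45 (p = 0.764) or Td-47 (q = 0.236); the cluster is the binomial expansion (p + q)^2.
P(M) = 0.764^2 = 0.583696
P(M+2) = 2 × 0.764^1 × 0.236^1 = 0.360608
P(M+4) = 0.236^2 = 0.055696
The M peak is largest (0.583696); scaling to 100 gives 100.00 : 61.78 : 9.54.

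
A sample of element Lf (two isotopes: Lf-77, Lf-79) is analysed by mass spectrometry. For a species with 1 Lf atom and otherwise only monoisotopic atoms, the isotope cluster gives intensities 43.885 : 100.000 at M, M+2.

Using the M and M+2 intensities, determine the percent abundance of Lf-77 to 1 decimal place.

If p is the fraction of Lf that is Lf-77, then I(M+2)/I(M) = [C(1,1)·p^0·(1−p)] / p^1 = 1·(1−p)/p = 100.000/43.885 = 2.2787
(1−p)/p = 2.2787/1 = 2.2787  ⇒  p = 1/(1 + 2.2787) = 0.3050
Lf-77: 30.5%, Lf-79: 69.5%.

30.5%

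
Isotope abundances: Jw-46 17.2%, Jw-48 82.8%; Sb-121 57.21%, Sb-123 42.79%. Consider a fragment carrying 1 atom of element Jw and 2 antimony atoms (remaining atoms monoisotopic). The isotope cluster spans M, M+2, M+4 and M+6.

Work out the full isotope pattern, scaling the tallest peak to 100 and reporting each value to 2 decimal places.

12.89 : 81.31 : 100.00 : 34.70

Element Jw pattern (n=1): 0.1720 : 0.8280
Antimony pattern (n=2): 0.32729841 : 0.48960318 : 0.18309841
Convolve the two distributions (both contribute in 2-u steps):
  M: 0.1720×0.32729841 = 0.056295
  M+2: 0.1720×0.48960318 + 0.8280×0.32729841 = 0.355215
  M+4: 0.1720×0.18309841 + 0.8280×0.48960318 = 0.436884
  M+6: 0.8280×0.18309841 = 0.151605
Scale to base peak (0.436884) = 100: 12.89 : 81.31 : 100.00 : 34.70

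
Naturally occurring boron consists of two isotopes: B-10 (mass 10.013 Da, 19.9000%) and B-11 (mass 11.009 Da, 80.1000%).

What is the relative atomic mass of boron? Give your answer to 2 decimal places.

Ar = Σ fᵢ·mᵢ = 0.199000 × 10.013 + 0.801000 × 11.009
= 1.9926 + 8.8182 = 10.8108 Da

10.81 Da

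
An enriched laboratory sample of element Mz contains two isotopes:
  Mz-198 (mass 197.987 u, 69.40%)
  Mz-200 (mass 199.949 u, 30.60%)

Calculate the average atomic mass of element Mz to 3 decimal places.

Weight each isotope mass by its fractional abundance: 0.6940 × 197.987 + 0.3060 × 199.949
= 137.4030 + 61.1844 = 198.5874 u

198.587 u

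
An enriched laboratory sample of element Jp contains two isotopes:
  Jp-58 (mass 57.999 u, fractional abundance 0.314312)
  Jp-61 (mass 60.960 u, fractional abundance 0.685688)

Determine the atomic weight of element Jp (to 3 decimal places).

60.029 u

Ar = Σ fᵢ·mᵢ = 0.314312 × 57.999 + 0.685688 × 60.960
= 18.2298 + 41.7995 = 60.0293 u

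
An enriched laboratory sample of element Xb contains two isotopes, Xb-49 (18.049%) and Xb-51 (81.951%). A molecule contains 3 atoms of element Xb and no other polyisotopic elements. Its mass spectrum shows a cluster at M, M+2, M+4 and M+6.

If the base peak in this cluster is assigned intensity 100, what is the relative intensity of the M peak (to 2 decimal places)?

(0.18049 + 0.81951)^3 gives M 0.0059, M+2 0.0801, M+4 0.3636, M+6 0.5504; the largest is M+6.
P(M+6) = C(3,3) × 0.18049^0 × 0.81951^3 = 1 × 1.0000 × 0.55038016 = 0.550380 (base)
P(M) = C(3,0) × 0.18049^3 × 0.81951^0 = 1 × 0.00587976 × 1.0000 = 0.005880
Relative intensity = 0.005880 / 0.550380 × 100 = 1.07

1.07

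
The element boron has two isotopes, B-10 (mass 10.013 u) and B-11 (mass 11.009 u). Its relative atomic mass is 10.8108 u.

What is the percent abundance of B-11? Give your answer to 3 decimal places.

80.100%

With x = fraction of B-10 (so B-11 is 1 − x):
10.013·x + 11.009·(1 − x) = 10.8108
(10.013 − 11.009)·x = 10.8108 − 11.009
x = -0.1982 / -0.996 = 0.19900 → 19.900% B-10, 80.100% B-11.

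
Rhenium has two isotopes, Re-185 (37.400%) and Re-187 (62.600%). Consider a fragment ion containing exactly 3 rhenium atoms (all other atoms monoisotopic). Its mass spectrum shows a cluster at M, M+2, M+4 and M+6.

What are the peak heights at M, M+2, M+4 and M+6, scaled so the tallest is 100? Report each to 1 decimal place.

Expanding (0.37400 + 0.62600)^3:
P(M) = 0.37400^3 = 0.052314
P(M+2) = 3 × 0.37400^2 × 0.62600^1 = 0.262687
P(M+4) = 3 × 0.37400^1 × 0.62600^2 = 0.439685
P(M+6) = 0.62600^3 = 0.245314
The M+4 peak is largest (0.439685); scaling to 100 gives 11.9 : 59.7 : 100.0 : 55.8.

11.9 : 59.7 : 100.0 : 55.8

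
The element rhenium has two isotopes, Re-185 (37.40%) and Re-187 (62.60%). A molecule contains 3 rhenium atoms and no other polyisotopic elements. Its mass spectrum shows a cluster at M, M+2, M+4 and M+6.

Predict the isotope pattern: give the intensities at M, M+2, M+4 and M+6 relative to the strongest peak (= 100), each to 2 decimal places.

The 3 Re atoms are independent, so intensities follow the terms of (0.3740 + 0.6260)^3.
P(M) = 0.3740^3 = 0.052314
P(M+2) = 3 × 0.3740^2 × 0.6260^1 = 0.262687
P(M+4) = 3 × 0.3740^1 × 0.6260^2 = 0.439685
P(M+6) = 0.6260^3 = 0.245314
The M+4 peak is largest (0.439685); scaling to 100 gives 11.90 : 59.74 : 100.00 : 55.79.

11.90 : 59.74 : 100.00 : 55.79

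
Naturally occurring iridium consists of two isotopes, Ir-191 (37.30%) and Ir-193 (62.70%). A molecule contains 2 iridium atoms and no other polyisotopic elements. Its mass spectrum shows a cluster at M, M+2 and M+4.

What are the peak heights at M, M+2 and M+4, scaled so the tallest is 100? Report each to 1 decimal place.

29.7 : 100.0 : 84.0

Expanding (0.3730 + 0.6270)^2:
P(M) = 0.3730^2 = 0.139129
P(M+2) = 2 × 0.3730^1 × 0.6270^1 = 0.467742
P(M+4) = 0.6270^2 = 0.393129
The M+2 peak is largest (0.467742); scaling to 100 gives 29.7 : 100.0 : 84.0.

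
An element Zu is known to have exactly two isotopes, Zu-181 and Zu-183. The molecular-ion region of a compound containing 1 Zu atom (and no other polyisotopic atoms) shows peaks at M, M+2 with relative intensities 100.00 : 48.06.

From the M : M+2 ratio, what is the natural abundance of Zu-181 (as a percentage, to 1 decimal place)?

If p is the fraction of Zu that is Zu-181, then I(M+2)/I(M) = [C(1,1)·p^0·(1−p)] / p^1 = 1·(1−p)/p = 48.06/100.00 = 0.4806
(1−p)/p = 0.4806/1 = 0.4806  ⇒  p = 1/(1 + 0.4806) = 0.6754
Zu-181: 67.5%, Zu-183: 32.5%.

67.5%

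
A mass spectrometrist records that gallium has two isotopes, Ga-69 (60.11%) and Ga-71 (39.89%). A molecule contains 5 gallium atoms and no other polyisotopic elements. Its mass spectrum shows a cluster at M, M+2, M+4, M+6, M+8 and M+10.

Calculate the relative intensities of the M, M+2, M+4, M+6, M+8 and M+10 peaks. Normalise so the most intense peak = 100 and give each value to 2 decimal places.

Each Ga atom is independently Ga-69 (p = 0.6011) or Ga-71 (q = 0.3989); the cluster is the binomial expansion (p + q)^5.
P(M) = 0.6011^5 = 0.078475
P(M+2) = 5 × 0.6011^4 × 0.3989^1 = 0.260388
P(M+4) = 10 × 0.6011^3 × 0.3989^2 = 0.345596
P(M+6) = 10 × 0.6011^2 × 0.3989^3 = 0.229343
P(M+8) = 5 × 0.6011^1 × 0.3989^4 = 0.076098
P(M+10) = 0.3989^5 = 0.010100
The M+4 peak is largest (0.345596); scaling to 100 gives 22.71 : 75.34 : 100.00 : 66.36 : 22.02 : 2.92.

22.71 : 75.34 : 100.00 : 66.36 : 22.02 : 2.92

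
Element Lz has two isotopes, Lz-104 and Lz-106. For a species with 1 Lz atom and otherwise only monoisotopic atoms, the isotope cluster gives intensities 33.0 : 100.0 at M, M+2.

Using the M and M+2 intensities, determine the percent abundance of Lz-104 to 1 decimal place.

Write p for the Lz-104 fraction. I(M+2)/I(M) = [C(1,1)·p^0·(1−p)] / p^1 = 1·(1−p)/p = 100.0/33.0 = 3.0303
(1−p)/p = 3.0303/1 = 3.0303  ⇒  p = 1/(1 + 3.0303) = 0.2481
Lz-104: 24.8%, Lz-106: 75.2%.

24.8%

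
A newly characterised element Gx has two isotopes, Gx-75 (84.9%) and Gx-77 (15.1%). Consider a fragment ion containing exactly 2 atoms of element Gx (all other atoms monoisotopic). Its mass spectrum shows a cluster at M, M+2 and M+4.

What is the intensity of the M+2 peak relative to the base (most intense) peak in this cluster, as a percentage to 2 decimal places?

Binomial terms of (0.849 + 0.151)^2: M 0.7208, M+2 0.2564, M+4 0.0228 → M is the base peak.
P(M) = C(2,0) × 0.849^2 × 0.151^0 = 1 × 0.720801 × 1.0000 = 0.720801 (base)
P(M+2) = C(2,1) × 0.849^1 × 0.151^1 = 2 × 0.8490 × 0.1510 = 0.256398
Relative intensity = 0.256398 / 0.720801 × 100 = 35.57

35.57%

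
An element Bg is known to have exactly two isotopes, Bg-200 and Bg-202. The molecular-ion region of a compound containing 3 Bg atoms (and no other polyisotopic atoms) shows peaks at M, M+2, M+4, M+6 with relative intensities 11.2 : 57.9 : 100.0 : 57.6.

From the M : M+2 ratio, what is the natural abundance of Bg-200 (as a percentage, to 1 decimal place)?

36.7%

If p is the fraction of Bg that is Bg-200, then I(M+2)/I(M) = [C(3,1)·p^2·(1−p)] / p^3 = 3·(1−p)/p = 57.9/11.2 = 5.1696
(1−p)/p = 5.1696/3 = 1.7232  ⇒  p = 1/(1 + 1.7232) = 0.3672
Bg-200: 36.7%, Bg-202: 63.3%.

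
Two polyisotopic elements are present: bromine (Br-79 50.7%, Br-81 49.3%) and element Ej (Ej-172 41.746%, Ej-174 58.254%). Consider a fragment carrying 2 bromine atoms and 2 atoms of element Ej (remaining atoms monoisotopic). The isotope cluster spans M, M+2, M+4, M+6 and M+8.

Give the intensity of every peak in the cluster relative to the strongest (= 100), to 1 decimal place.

Bromine pattern (n=2): 0.257049 : 0.499902 : 0.243049
Element Ej pattern (n=2): 0.17427285 : 0.4863743 : 0.33935285
Convolve the two distributions (both contribute in 2-u steps):
  M: 0.257049×0.17427285 = 0.044797
  M+2: 0.257049×0.4863743 + 0.499902×0.17427285 = 0.212141
  M+4: 0.257049×0.33935285 + 0.499902×0.4863743 + 0.243049×0.17427285 = 0.372727
  M+6: 0.499902×0.33935285 + 0.243049×0.4863743 = 0.287856
  M+8: 0.243049×0.33935285 = 0.082479
Scale to base peak (0.372727) = 100: 12.0 : 56.9 : 100.0 : 77.2 : 22.1

12.0 : 56.9 : 100.0 : 77.2 : 22.1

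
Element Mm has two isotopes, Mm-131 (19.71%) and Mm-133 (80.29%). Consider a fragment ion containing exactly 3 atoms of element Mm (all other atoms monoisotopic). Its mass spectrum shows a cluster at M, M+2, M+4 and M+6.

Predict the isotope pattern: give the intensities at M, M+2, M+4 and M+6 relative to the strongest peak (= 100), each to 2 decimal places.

1.48 : 18.08 : 73.65 : 100.00

Expanding (0.1971 + 0.8029)^3:
P(M) = 0.1971^3 = 0.007657
P(M+2) = 3 × 0.1971^2 × 0.8029^1 = 0.093574
P(M+4) = 3 × 0.1971^1 × 0.8029^2 = 0.381181
P(M+6) = 0.8029^3 = 0.517588
The M+6 peak is largest (0.517588); scaling to 100 gives 1.48 : 18.08 : 73.65 : 100.00.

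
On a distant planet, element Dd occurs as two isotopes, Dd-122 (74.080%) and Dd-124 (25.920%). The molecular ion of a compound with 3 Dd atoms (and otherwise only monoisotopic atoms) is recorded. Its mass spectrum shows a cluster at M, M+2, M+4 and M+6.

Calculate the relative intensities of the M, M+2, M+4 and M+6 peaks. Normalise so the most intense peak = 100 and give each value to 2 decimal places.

Each Dd atom is independently Dd-122 (p = 0.74080) or Dd-124 (q = 0.25920); the cluster is the binomial expansion (p + q)^3.
P(M) = 0.74080^3 = 0.406540
P(M+2) = 3 × 0.74080^2 × 0.25920^1 = 0.426735
P(M+4) = 3 × 0.74080^1 × 0.25920^2 = 0.149311
P(M+6) = 0.25920^3 = 0.017414
The M+2 peak is largest (0.426735); scaling to 100 gives 95.27 : 100.00 : 34.99 : 4.08.

95.27 : 100.00 : 34.99 : 4.08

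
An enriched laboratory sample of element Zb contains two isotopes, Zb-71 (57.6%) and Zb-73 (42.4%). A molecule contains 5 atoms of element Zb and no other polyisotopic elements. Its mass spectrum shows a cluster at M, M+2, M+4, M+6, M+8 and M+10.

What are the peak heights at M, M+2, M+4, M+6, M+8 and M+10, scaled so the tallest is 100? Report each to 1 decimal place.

Expanding (0.576 + 0.424)^5:
P(M) = 0.576^5 = 0.063403
P(M+2) = 5 × 0.576^4 × 0.424^1 = 0.233360
P(M+4) = 10 × 0.576^3 × 0.424^2 = 0.343557
P(M+6) = 10 × 0.576^2 × 0.424^3 = 0.252896
P(M+8) = 5 × 0.576^1 × 0.424^4 = 0.093080
P(M+10) = 0.424^5 = 0.013703
The M+4 peak is largest (0.343557); scaling to 100 gives 18.5 : 67.9 : 100.0 : 73.6 : 27.1 : 4.0.

18.5 : 67.9 : 100.0 : 73.6 : 27.1 : 4.0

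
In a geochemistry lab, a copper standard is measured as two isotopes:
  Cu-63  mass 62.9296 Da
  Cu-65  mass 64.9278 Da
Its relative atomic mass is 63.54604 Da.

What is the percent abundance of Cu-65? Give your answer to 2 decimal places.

30.85%

Writing the weighted mean with unknown fraction x of Cu-63:
62.9296·x + 64.9278·(1 − x) = 63.54604
(62.9296 − 64.9278)·x = 63.54604 − 64.9278
x = -1.38176 / -1.9982 = 0.69150 → 69.15% Cu-63, 30.85% Cu-65.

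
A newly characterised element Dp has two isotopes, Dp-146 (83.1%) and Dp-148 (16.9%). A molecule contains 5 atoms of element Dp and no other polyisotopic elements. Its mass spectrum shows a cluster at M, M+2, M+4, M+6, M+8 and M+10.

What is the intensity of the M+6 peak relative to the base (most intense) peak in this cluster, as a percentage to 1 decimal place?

8.3%

(0.831 + 0.169)^5 gives M 0.3963, M+2 0.4030, M+4 0.1639, M+6 0.0333, M+8 0.0034, M+10 0.0001; the largest is M+2.
P(M+2) = C(5,1) × 0.831^4 × 0.169^1 = 5 × 0.47687449 × 0.1690 = 0.402959 (base)
P(M+6) = C(5,3) × 0.831^2 × 0.169^3 = 10 × 0.690561 × 0.00482681 = 0.033332
Relative intensity = 0.033332 / 0.402959 × 100 = 8.3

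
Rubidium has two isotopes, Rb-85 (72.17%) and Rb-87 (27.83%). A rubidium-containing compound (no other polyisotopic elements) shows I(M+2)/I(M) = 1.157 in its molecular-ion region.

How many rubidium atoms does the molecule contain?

3

The M+2/M ratio from n Rb atoms is n · q/p = n · 0.2783/0.7217.
n = 1.157 × 0.7217/0.2783 = 3.00 ≈ 3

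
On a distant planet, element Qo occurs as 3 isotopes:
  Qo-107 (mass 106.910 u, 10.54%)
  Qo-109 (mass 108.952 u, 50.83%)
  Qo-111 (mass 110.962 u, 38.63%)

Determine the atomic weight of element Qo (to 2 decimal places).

109.51 u

The abundance-weighted mean is 0.1054 × 106.910 + 0.5083 × 108.952 + 0.3863 × 110.962
= 11.2683 + 55.3803 + 42.8646 = 109.5132 u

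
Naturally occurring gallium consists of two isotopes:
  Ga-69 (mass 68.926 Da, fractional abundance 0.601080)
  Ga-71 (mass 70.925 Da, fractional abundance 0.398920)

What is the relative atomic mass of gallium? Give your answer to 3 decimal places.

Ar = Σ fᵢ·mᵢ = 0.601080 × 68.926 + 0.398920 × 70.925
= 41.4300 + 28.2934 = 69.7234 Da

69.723 Da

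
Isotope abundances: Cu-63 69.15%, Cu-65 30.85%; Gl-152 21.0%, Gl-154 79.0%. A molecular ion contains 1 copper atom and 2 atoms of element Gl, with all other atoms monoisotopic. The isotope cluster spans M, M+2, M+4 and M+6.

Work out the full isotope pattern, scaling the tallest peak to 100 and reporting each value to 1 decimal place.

Copper pattern (n=1): 0.6915 : 0.3085
Element Gl pattern (n=2): 0.0441 : 0.3318 : 0.6241
Convolve the two distributions (both contribute in 2-u steps):
  M: 0.6915×0.0441 = 0.030495
  M+2: 0.6915×0.3318 + 0.3085×0.0441 = 0.243045
  M+4: 0.6915×0.6241 + 0.3085×0.3318 = 0.533925
  M+6: 0.3085×0.6241 = 0.192535
Scale to base peak (0.533925) = 100: 5.7 : 45.5 : 100.0 : 36.1

5.7 : 45.5 : 100.0 : 36.1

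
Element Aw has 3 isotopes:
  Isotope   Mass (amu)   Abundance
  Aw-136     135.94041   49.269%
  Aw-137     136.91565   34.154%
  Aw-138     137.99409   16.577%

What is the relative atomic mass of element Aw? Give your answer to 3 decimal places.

The abundance-weighted mean is 0.49269 × 135.94041 + 0.34154 × 136.91565 + 0.16577 × 137.99409
= 66.976481 + 46.762171 + 22.875280 = 136.613932 amu

136.614 amu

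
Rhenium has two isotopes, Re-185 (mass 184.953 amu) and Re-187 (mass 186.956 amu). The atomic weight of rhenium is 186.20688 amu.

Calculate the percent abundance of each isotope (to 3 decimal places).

Re-185: 37.400%, Re-187: 62.600%

With x = fraction of Re-185 (so Re-187 is 1 − x):
184.953·x + 186.956·(1 − x) = 186.20688
(184.953 − 186.956)·x = 186.20688 − 186.956
x = -0.74912 / -2.003 = 0.37400 → 37.400% Re-185, 62.600% Re-187.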